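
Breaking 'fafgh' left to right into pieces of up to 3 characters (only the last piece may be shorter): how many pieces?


'fafgh' has 5 characters.
Chunking with max size 3:
  Chunk 1: 'faf' (positions 0-2)
  Chunk 2: 'gh' (positions 3-4)
Total chunks: ceil(5 / 3) = 2

2


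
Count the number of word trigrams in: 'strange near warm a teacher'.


Word trigrams from [5] words:
  Trigram 1: (strange near warm)
  Trigram 2: (near warm a)
  Trigram 3: (warm a teacher)
Total word trigrams: 5 - 2 = 3

3


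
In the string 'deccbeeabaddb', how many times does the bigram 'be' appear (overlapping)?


Scanning 'deccbeeabaddb' for bigram 'be':
  Position 0: 'de' -> no
  Position 1: 'ec' -> no
  Position 2: 'cc' -> no
  Position 3: 'cb' -> no
  Position 4: 'be' -> MATCH
  Position 5: 'ee' -> no
  Position 6: 'ea' -> no
  Position 7: 'ab' -> no
  Position 8: 'ba' -> no
  Position 9: 'ad' -> no
  Position 10: 'dd' -> no
  Position 11: 'db' -> no
Total matches: 1

1


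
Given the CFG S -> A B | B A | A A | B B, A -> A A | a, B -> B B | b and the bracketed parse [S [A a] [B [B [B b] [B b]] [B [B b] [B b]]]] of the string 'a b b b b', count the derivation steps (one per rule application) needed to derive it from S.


Every bracketed nonterminal node [X ...] in the tree is produced by exactly one rule application.
Reading the tree off as a leftmost derivation:
  Step 1: S  =>  A B   (applied S -> A B)
  Step 2: A B  =>  a B   (applied A -> a)
  Step 3: a B  =>  a B B   (applied B -> B B)
  Step 4: a B B  =>  a B B B   (applied B -> B B)
  Step 5: a B B B  =>  a b B B   (applied B -> b)
  Step 6: a b B B  =>  a b b B   (applied B -> b)
  Step 7: a b b B  =>  a b b B B   (applied B -> B B)
  Step 8: a b b B B  =>  a b b b B   (applied B -> b)
  Step 9: a b b b B  =>  a b b b b   (applied B -> b)
Final yield: a b b b b
Total rewrite steps: 9

9


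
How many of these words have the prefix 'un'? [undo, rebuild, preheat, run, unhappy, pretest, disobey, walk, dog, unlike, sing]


Checking each word for prefix 'un':
  'undo' -> YES, starts with 'un' (count: 1)
  'rebuild' -> no (count: 1)
  'preheat' -> no (count: 1)
  'run' -> no (count: 1)
  'unhappy' -> YES, starts with 'un' (count: 2)
  'pretest' -> no (count: 2)
  'disobey' -> no (count: 2)
  'walk' -> no (count: 2)
  'dog' -> no (count: 2)
  'unlike' -> YES, starts with 'un' (count: 3)
  'sing' -> no (count: 3)
Total with prefix 'un': 3

3


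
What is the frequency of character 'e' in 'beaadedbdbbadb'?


Scanning 'beaadedbdbbadb' for 'e':
  Position 1: 'e' -> MATCH (count: 1)
  Position 5: 'e' -> MATCH (count: 2)
Total occurrences of 'e': 2

2


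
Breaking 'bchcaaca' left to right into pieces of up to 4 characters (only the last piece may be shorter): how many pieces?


'bchcaaca' has 8 characters.
Chunking with max size 4:
  Chunk 1: 'bchc' (positions 0-3)
  Chunk 2: 'aaca' (positions 4-7)
Total chunks: ceil(8 / 4) = 2

2


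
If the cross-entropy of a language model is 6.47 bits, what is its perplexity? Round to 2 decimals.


Perplexity formula: PP = 2^H
H = 6.47
PP = 2^6.47
Decompose: 2^6.47 = 2^6 * 2^0.47
2^6 = 64, 2^0.47 ~ 1.3851095
PP ~ 64 * 1.3851095 = 88.6470080
Rounded to 2 decimals: 88.65

88.65


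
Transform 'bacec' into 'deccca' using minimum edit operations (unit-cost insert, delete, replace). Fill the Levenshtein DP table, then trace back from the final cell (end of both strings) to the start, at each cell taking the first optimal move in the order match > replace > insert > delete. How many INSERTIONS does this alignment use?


Edit distance = 4. Backtracking from cell (5, 6) with preference match > replace > insert > delete,
then listing the resulting alignment 'bacec' -> 'deccca' left to right:
  Step 1: replace b->d
  Step 2: replace a->e
  Step 3: keep 'c'
  Step 4: replace e->c
  Step 5: keep 'c'
  Step 6: insert 'a' [insertion #1]
Total insertions: 1

1


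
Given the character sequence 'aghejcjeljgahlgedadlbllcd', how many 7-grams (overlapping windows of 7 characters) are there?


String 'aghejcjeljgahlgedadlbllcd' has length L = 25.
Number of overlapping n-grams = L - n + 1
Substituting: 25 - 7 + 1 = 19

19


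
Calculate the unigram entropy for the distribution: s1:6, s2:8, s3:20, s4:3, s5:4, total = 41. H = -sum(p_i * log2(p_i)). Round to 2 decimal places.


Computing entropy H = -sum(p_i * log2(p_i)):
  s1: p = 6/41 = 0.1463, -p*log2(p) = 0.4057
  s2: p = 8/41 = 0.1951, -p*log2(p) = 0.4600
  s3: p = 20/41 = 0.4878, -p*log2(p) = 0.5052
  s4: p = 3/41 = 0.0732, -p*log2(p) = 0.2760
  s5: p = 4/41 = 0.0976, -p*log2(p) = 0.3276
H = sum of terms = 1.9745
Rounded to 2 decimals: 1.97

1.97


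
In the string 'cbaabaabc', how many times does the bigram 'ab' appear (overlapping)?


Scanning 'cbaabaabc' for bigram 'ab':
  Position 0: 'cb' -> no
  Position 1: 'ba' -> no
  Position 2: 'aa' -> no
  Position 3: 'ab' -> MATCH
  Position 4: 'ba' -> no
  Position 5: 'aa' -> no
  Position 6: 'ab' -> MATCH
  Position 7: 'bc' -> no
Total matches: 2

2


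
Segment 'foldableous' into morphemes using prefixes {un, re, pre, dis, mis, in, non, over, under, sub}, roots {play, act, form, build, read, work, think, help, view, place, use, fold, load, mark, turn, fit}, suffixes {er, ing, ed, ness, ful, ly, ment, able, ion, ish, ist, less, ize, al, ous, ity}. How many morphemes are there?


Segmenting 'foldableous' against the inventory:
  'fold' -> root (morpheme 1)
  'able' -> suffix (morpheme 2)
  'ous' -> suffix (morpheme 3)
Total morphemes: 3

3


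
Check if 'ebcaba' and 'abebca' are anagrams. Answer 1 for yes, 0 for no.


Sort characters of 'ebcaba': 'aabbce'
Sort characters of 'abebca': 'aabbce'
Sorted forms match -> they ARE anagrams
Result: 1

1


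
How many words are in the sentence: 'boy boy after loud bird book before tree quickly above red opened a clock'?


Counting words by splitting on spaces:
  Word 1: 'boy'
  Word 2: 'boy'
  Word 3: 'after'
  Word 4: 'loud'
  Word 5: 'bird'
  Word 6: 'book'
  Word 7: 'before'
  Word 8: 'tree'
  Word 9: 'quickly'
  Word 10: 'above'
  Word 11: 'red'
  Word 12: 'opened'
  Word 13: 'a'
  Word 14: 'clock'
Total words: 14

14


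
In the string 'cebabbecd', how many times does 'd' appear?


Scanning 'cebabbecd' for 'd':
  Position 8: 'd' -> MATCH (count: 1)
Total occurrences of 'd': 1

1


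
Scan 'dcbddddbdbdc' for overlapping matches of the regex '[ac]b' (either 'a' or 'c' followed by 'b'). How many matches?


Pattern: [ac]b means either 'a' or 'c' followed by 'b'.
Scanning 'dcbddddbdbdc' position-by-position:
  Pos 0: window 'dc' -> no
  Pos 1: window 'cb' -> MATCH
  Pos 2: window 'bd' -> no
  Pos 3: window 'dd' -> no
  Pos 4: window 'dd' -> no
  Pos 5: window 'dd' -> no
  Pos 6: window 'db' -> no
  Pos 7: window 'bd' -> no
  Pos 8: window 'db' -> no
  Pos 9: window 'bd' -> no
  Pos 10: window 'dc' -> no
  Pos 11: window 'c' -> no
Total matches: 1

1


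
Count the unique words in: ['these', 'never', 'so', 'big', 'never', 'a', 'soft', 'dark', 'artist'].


Listing all tokens and tracking unique types:
  Token 1: 'these' -> NEW (unique so far: 1)
  Token 2: 'never' -> NEW (unique so far: 2)
  Token 3: 'so' -> NEW (unique so far: 3)
  Token 4: 'big' -> NEW (unique so far: 4)
  Token 5: 'never' -> duplicate (unique so far: 4)
  Token 6: 'a' -> NEW (unique so far: 5)
  Token 7: 'soft' -> NEW (unique so far: 6)
  Token 8: 'dark' -> NEW (unique so far: 7)
  Token 9: 'artist' -> NEW (unique so far: 8)
Unique types: ('a', 'artist', 'big', 'dark', 'never', 'so', 'soft', 'these')
Vocabulary size: 8

8


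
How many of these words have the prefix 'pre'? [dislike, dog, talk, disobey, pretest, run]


Checking each word for prefix 'pre':
  'dislike' -> no (count: 0)
  'dog' -> no (count: 0)
  'talk' -> no (count: 0)
  'disobey' -> no (count: 0)
  'pretest' -> YES, starts with 'pre' (count: 1)
  'run' -> no (count: 1)
Total with prefix 'pre': 1

1


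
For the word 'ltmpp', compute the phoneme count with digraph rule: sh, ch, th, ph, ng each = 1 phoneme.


Parsing 'ltmpp' greedily, digraphs first:
  'l' -> consonant phoneme (phonemes so far: 1)
  't' -> consonant phoneme (phonemes so far: 2)
  'm' -> consonant phoneme (phonemes so far: 3)
  'p' -> consonant phoneme (phonemes so far: 4)
  'p' -> consonant phoneme (phonemes so far: 5)
Total phonemes: 5

5


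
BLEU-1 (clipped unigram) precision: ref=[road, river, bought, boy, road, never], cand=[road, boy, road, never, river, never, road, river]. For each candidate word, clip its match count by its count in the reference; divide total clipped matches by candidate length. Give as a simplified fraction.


Reference word counts: {'bought': 1, 'boy': 1, 'never': 1, 'river': 1, 'road': 2}
Checking each candidate word (with clipping):
  'road' -> in reference (ref count 2, used 1/2) -> match (matches: 1)
  'boy' -> in reference (ref count 1, used 1/1) -> match (matches: 2)
  'road' -> in reference (ref count 2, used 2/2) -> match (matches: 3)
  'never' -> in reference (ref count 1, used 1/1) -> match (matches: 4)
  'river' -> in reference (ref count 1, used 1/1) -> match (matches: 5)
  'never' -> ref count 1 already used up (1/1) -> clipped, no match (matches: 5)
  'road' -> ref count 2 already used up (2/2) -> clipped, no match (matches: 5)
  'river' -> ref count 1 already used up (1/1) -> clipped, no match (matches: 5)
Clipped matches: 5, Candidate length: 8
Precision = 5/8

5/8


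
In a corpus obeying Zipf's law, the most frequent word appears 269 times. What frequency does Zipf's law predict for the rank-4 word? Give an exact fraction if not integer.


Zipf's law: freq(rank) = f1 / rank
f1 = 269, rank = 4
freq = 269 / 4
GCD(269, 4) = 1
Simplified: 269/4

269/4


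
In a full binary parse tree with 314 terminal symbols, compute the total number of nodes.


Leaf nodes (terminals): 314
Internal nodes = n - 1 = 314 - 1 = 313
Total = leaves + internal = 314 + 313 = 627

627


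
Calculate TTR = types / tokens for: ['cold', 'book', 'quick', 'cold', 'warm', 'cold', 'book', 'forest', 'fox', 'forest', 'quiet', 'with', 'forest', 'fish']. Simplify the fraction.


Tokens: 14
Unique types: ('book', 'cold', 'fish', 'forest', 'fox', 'quick', 'quiet', 'warm', 'with') = 9
TTR = 9/14
Already in lowest terms.

9/14


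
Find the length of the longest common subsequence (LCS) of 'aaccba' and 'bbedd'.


DP table for LCS of 'aaccba' and 'bbedd':
       b  b  e  d  d
    0  0  0  0  0  0
  a 0  0  0  0  0  0
  a 0  0  0  0  0  0
  c 0  0  0  0  0  0
  c 0  0  0  0  0  0
  b 0  1  1  1  1  1
  a 0  1  1  1  1  1
LCS: 'b'
LCS length = 1

1


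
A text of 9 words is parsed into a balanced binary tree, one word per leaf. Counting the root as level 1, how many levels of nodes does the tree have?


In a balanced binary tree with n leaves the deepest leaf is ceil(log2(n)) edges below the root,
so counting node levels inclusive of root and leaves gives ceil(log2(n)) + 1 levels.
log2(9) = 3.1699
ceil(3.1699) = 4
levels = 4 + 1 = 5

5


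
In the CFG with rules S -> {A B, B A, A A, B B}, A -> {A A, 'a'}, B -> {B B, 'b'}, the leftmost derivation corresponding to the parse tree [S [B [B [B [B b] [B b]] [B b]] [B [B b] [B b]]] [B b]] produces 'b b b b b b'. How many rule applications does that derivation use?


Every bracketed nonterminal node [X ...] in the tree is produced by exactly one rule application.
Reading the tree off as a leftmost derivation:
  Step 1: S  =>  B B   (applied S -> B B)
  Step 2: B B  =>  B B B   (applied B -> B B)
  Step 3: B B B  =>  B B B B   (applied B -> B B)
  Step 4: B B B B  =>  B B B B B   (applied B -> B B)
  Step 5: B B B B B  =>  b B B B B   (applied B -> b)
  Step 6: b B B B B  =>  b b B B B   (applied B -> b)
  Step 7: b b B B B  =>  b b b B B   (applied B -> b)
  Step 8: b b b B B  =>  b b b B B B   (applied B -> B B)
  Step 9: b b b B B B  =>  b b b b B B   (applied B -> b)
  Step 10: b b b b B B  =>  b b b b b B   (applied B -> b)
  Step 11: b b b b b B  =>  b b b b b b   (applied B -> b)
Final yield: b b b b b b
Total rewrite steps: 11

11


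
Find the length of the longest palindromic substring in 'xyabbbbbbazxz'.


Scanning 'xyabbbbbbazxz' for palindromic substrings.
Substring at positions 2-9: 'abbbbbba'.
Check: reverse('abbbbbba') = 'abbbbbba' -> palindrome confirmed.
Neighbouring characters ('y' / 'z') break symmetry, so it cannot extend further.
No longer palindromic substring exists; longest length = 8

8


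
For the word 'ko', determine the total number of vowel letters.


Scanning each character of 'ko':
  Position 1: 'k' -> consonant (running count: 0)
  Position 2: 'o' -> vowel (running count: 1)
Total vowels: 1

1


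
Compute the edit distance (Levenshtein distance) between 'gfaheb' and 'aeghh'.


Building DP table for s1='gfaheb' (len 6) and s2='aeghh' (len 5):
       a  e  g  h  h
    0  1  2  3  4  5
  g 1  1  2  2  3  4
  f 2  2  2  3  3  4
  a 3  2  3  3  4  4
  h 4  3  3  4  3  4
  e 5  4  3  4  4  4
  b 6  5  4  4  5  5
Edit distance = dp[6][5] = 5

5


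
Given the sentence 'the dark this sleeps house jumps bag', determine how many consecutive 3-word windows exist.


Word trigrams from [7] words:
  Trigram 1: (the dark this)
  Trigram 2: (dark this sleeps)
  Trigram 3: (this sleeps house)
  Trigram 4: (sleeps house jumps)
  Trigram 5: (house jumps bag)
Total word trigrams: 7 - 2 = 5

5


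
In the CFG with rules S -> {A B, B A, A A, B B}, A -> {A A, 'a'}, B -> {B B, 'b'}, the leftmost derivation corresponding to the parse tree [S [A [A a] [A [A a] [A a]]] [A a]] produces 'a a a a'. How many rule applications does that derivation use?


Every bracketed nonterminal node [X ...] in the tree is produced by exactly one rule application.
Reading the tree off as a leftmost derivation:
  Step 1: S  =>  A A   (applied S -> A A)
  Step 2: A A  =>  A A A   (applied A -> A A)
  Step 3: A A A  =>  a A A   (applied A -> a)
  Step 4: a A A  =>  a A A A   (applied A -> A A)
  Step 5: a A A A  =>  a a A A   (applied A -> a)
  Step 6: a a A A  =>  a a a A   (applied A -> a)
  Step 7: a a a A  =>  a a a a   (applied A -> a)
Final yield: a a a a
Total rewrite steps: 7

7


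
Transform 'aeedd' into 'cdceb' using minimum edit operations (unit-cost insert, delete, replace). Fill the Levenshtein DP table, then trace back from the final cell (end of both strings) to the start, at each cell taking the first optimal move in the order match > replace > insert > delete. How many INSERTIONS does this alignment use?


Edit distance = 5. Backtracking from cell (5, 5) with preference match > replace > insert > delete,
then listing the resulting alignment 'aeedd' -> 'cdceb' left to right:
  Step 1: replace a->c
  Step 2: replace e->d
  Step 3: replace e->c
  Step 4: replace d->e
  Step 5: replace d->b
Total insertions: 0

0


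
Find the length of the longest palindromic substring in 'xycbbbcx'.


Scanning 'xycbbbcx' for palindromic substrings.
Substring at positions 2-6: 'cbbbc'.
Check: reverse('cbbbc') = 'cbbbc' -> palindrome confirmed.
Neighbouring characters ('y' / 'x') break symmetry, so it cannot extend further.
No longer palindromic substring exists; longest length = 5

5


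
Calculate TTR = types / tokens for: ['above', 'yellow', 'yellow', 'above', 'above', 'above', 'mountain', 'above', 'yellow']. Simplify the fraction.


Tokens: 9
Unique types: ('above', 'mountain', 'yellow') = 3
TTR = 3/9
Simplify: divide both by 3 -> 1/3
TTR = 1/3

1/3


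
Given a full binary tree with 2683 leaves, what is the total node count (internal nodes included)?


Leaf nodes (terminals): 2683
Internal nodes = n - 1 = 2683 - 1 = 2682
Total = leaves + internal = 2683 + 2682 = 5365

5365


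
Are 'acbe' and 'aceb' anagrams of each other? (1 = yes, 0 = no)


Sort characters of 'acbe': 'abce'
Sort characters of 'aceb': 'abce'
Sorted forms match -> they ARE anagrams
Result: 1

1


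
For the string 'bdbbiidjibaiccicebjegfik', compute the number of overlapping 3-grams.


String 'bdbbiidjibaiccicebjegfik' has length L = 24.
Number of overlapping n-grams = L - n + 1
Substituting: 24 - 3 + 1 = 22

22


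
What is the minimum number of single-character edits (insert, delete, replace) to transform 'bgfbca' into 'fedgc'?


Building DP table for s1='bgfbca' (len 6) and s2='fedgc' (len 5):
       f  e  d  g  c
    0  1  2  3  4  5
  b 1  1  2  3  4  5
  g 2  2  2  3  3  4
  f 3  2  3  3  4  4
  b 4  3  3  4  4  5
  c 5  4  4  4  5  4
  a 6  5  5  5  5  5
Edit distance = dp[6][5] = 5

5


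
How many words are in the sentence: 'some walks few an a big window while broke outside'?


Counting words by splitting on spaces:
  Word 1: 'some'
  Word 2: 'walks'
  Word 3: 'few'
  Word 4: 'an'
  Word 5: 'a'
  Word 6: 'big'
  Word 7: 'window'
  Word 8: 'while'
  Word 9: 'broke'
  Word 10: 'outside'
Total words: 10

10


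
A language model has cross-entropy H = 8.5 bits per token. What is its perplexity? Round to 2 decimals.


Perplexity formula: PP = 2^H
H = 8.5
PP = 2^8.5
Decompose: 2^8.5 = 2^8 * 2^0.5 = 2^8 * sqrt(2)
2^8 = 256, sqrt(2) ~ 1.4142136
PP ~ 256 * 1.4142136 = 362.0386816
Rounded to 2 decimals: 362.04

362.04


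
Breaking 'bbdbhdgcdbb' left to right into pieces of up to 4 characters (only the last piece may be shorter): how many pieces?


'bbdbhdgcdbb' has 11 characters.
Chunking with max size 4:
  Chunk 1: 'bbdb' (positions 0-3)
  Chunk 2: 'hdgc' (positions 4-7)
  Chunk 3: 'dbb' (positions 8-10)
Total chunks: ceil(11 / 4) = 3

3


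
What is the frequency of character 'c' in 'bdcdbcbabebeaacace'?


Scanning 'bdcdbcbabebeaacace' for 'c':
  Position 2: 'c' -> MATCH (count: 1)
  Position 5: 'c' -> MATCH (count: 2)
  Position 14: 'c' -> MATCH (count: 3)
  Position 16: 'c' -> MATCH (count: 4)
Total occurrences of 'c': 4

4


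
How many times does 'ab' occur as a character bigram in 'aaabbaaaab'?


Scanning 'aaabbaaaab' for bigram 'ab':
  Position 0: 'aa' -> no
  Position 1: 'aa' -> no
  Position 2: 'ab' -> MATCH
  Position 3: 'bb' -> no
  Position 4: 'ba' -> no
  Position 5: 'aa' -> no
  Position 6: 'aa' -> no
  Position 7: 'aa' -> no
  Position 8: 'ab' -> MATCH
Total matches: 2

2


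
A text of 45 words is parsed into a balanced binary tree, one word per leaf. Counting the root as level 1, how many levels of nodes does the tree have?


In a balanced binary tree with n leaves the deepest leaf is ceil(log2(n)) edges below the root,
so counting node levels inclusive of root and leaves gives ceil(log2(n)) + 1 levels.
log2(45) = 5.4919
ceil(5.4919) = 6
levels = 6 + 1 = 7

7


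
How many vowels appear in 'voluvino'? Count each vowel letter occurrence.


Scanning each character of 'voluvino':
  Position 1: 'v' -> consonant (running count: 0)
  Position 2: 'o' -> vowel (running count: 1)
  Position 3: 'l' -> consonant (running count: 1)
  Position 4: 'u' -> vowel (running count: 2)
  Position 5: 'v' -> consonant (running count: 2)
  Position 6: 'i' -> vowel (running count: 3)
  Position 7: 'n' -> consonant (running count: 3)
  Position 8: 'o' -> vowel (running count: 4)
Total vowels: 4

4


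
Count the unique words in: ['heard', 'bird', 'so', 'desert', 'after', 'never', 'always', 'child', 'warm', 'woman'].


Listing all tokens and tracking unique types:
  Token 1: 'heard' -> NEW (unique so far: 1)
  Token 2: 'bird' -> NEW (unique so far: 2)
  Token 3: 'so' -> NEW (unique so far: 3)
  Token 4: 'desert' -> NEW (unique so far: 4)
  Token 5: 'after' -> NEW (unique so far: 5)
  Token 6: 'never' -> NEW (unique so far: 6)
  Token 7: 'always' -> NEW (unique so far: 7)
  Token 8: 'child' -> NEW (unique so far: 8)
  Token 9: 'warm' -> NEW (unique so far: 9)
  Token 10: 'woman' -> NEW (unique so far: 10)
Unique types: ('after', 'always', 'bird', 'child', 'desert', 'heard', 'never', 'so', 'warm', 'woman')
Vocabulary size: 10

10


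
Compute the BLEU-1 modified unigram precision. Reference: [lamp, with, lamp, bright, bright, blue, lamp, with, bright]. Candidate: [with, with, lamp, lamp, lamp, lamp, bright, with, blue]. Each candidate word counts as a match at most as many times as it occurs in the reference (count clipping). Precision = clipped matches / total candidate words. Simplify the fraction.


Reference word counts: {'blue': 1, 'bright': 3, 'lamp': 3, 'with': 2}
Checking each candidate word (with clipping):
  'with' -> in reference (ref count 2, used 1/2) -> match (matches: 1)
  'with' -> in reference (ref count 2, used 2/2) -> match (matches: 2)
  'lamp' -> in reference (ref count 3, used 1/3) -> match (matches: 3)
  'lamp' -> in reference (ref count 3, used 2/3) -> match (matches: 4)
  'lamp' -> in reference (ref count 3, used 3/3) -> match (matches: 5)
  'lamp' -> ref count 3 already used up (3/3) -> clipped, no match (matches: 5)
  'bright' -> in reference (ref count 3, used 1/3) -> match (matches: 6)
  'with' -> ref count 2 already used up (2/2) -> clipped, no match (matches: 6)
  'blue' -> in reference (ref count 1, used 1/1) -> match (matches: 7)
Clipped matches: 7, Candidate length: 9
Precision = 7/9

7/9


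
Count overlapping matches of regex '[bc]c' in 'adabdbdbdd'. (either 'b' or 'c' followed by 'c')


Pattern: [bc]c means either 'b' or 'c' followed by 'c'.
Scanning 'adabdbdbdd' position-by-position:
  Pos 0: window 'ad' -> no
  Pos 1: window 'da' -> no
  Pos 2: window 'ab' -> no
  Pos 3: window 'bd' -> no
  Pos 4: window 'db' -> no
  Pos 5: window 'bd' -> no
  Pos 6: window 'db' -> no
  Pos 7: window 'bd' -> no
  Pos 8: window 'dd' -> no
  Pos 9: window 'd' -> no
Total matches: 0

0


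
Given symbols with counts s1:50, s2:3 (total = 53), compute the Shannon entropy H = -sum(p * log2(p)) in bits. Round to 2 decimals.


Computing entropy H = -sum(p_i * log2(p_i)):
  s1: p = 50/53 = 0.9434, -p*log2(p) = 0.0793
  s2: p = 3/53 = 0.0566, -p*log2(p) = 0.2345
H = sum of terms = 0.3138
Rounded to 2 decimals: 0.31

0.31


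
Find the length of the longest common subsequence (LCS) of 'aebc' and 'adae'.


DP table for LCS of 'aebc' and 'adae':
       a  d  a  e
    0  0  0  0  0
  a 0  1  1  1  1
  e 0  1  1  1  2
  b 0  1  1  1  2
  c 0  1  1  1  2
LCS: 'ae'
LCS length = 2

2


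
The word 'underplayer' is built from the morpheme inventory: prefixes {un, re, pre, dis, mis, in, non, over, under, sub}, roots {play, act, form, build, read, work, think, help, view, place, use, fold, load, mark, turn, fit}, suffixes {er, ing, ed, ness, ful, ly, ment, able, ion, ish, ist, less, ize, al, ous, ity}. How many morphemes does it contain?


Segmenting 'underplayer' against the inventory:
  'under' -> prefix (morpheme 1)
  'play' -> root (morpheme 2)
  'er' -> suffix (morpheme 3)
Total morphemes: 3

3


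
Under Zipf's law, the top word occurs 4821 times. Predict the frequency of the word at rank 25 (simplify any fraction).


Zipf's law: freq(rank) = f1 / rank
f1 = 4821, rank = 25
freq = 4821 / 25
GCD(4821, 25) = 1
Simplified: 4821/25

4821/25


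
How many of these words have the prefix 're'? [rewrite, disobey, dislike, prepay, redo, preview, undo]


Checking each word for prefix 're':
  'rewrite' -> YES, starts with 're' (count: 1)
  'disobey' -> no (count: 1)
  'dislike' -> no (count: 1)
  'prepay' -> no (count: 1)
  'redo' -> YES, starts with 're' (count: 2)
  'preview' -> no (count: 2)
  'undo' -> no (count: 2)
Total with prefix 're': 2

2


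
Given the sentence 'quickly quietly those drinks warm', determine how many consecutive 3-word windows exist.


Word trigrams from [5] words:
  Trigram 1: (quickly quietly those)
  Trigram 2: (quietly those drinks)
  Trigram 3: (those drinks warm)
Total word trigrams: 5 - 2 = 3

3


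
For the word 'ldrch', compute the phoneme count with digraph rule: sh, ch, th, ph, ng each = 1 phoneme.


Parsing 'ldrch' greedily, digraphs first:
  'l' -> consonant phoneme (phonemes so far: 1)
  'd' -> consonant phoneme (phonemes so far: 2)
  'r' -> consonant phoneme (phonemes so far: 3)
  'ch' -> digraph (1 consonant phoneme) (phonemes so far: 4)
Total phonemes: 4

4


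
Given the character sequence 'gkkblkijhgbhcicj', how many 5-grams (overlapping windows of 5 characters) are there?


String 'gkkblkijhgbhcicj' has length L = 16.
Number of overlapping n-grams = L - n + 1
Substituting: 16 - 5 + 1 = 12

12


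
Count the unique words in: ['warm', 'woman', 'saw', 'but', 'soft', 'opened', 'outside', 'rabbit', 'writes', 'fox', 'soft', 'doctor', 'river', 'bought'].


Listing all tokens and tracking unique types:
  Token 1: 'warm' -> NEW (unique so far: 1)
  Token 2: 'woman' -> NEW (unique so far: 2)
  Token 3: 'saw' -> NEW (unique so far: 3)
  Token 4: 'but' -> NEW (unique so far: 4)
  Token 5: 'soft' -> NEW (unique so far: 5)
  Token 6: 'opened' -> NEW (unique so far: 6)
  Token 7: 'outside' -> NEW (unique so far: 7)
  Token 8: 'rabbit' -> NEW (unique so far: 8)
  Token 9: 'writes' -> NEW (unique so far: 9)
  Token 10: 'fox' -> NEW (unique so far: 10)
  Token 11: 'soft' -> duplicate (unique so far: 10)
  Token 12: 'doctor' -> NEW (unique so far: 11)
  Token 13: 'river' -> NEW (unique so far: 12)
  Token 14: 'bought' -> NEW (unique so far: 13)
Unique types: ('bought', 'but', 'doctor', 'fox', 'opened', 'outside', 'rabbit', 'river', 'saw', 'soft', 'warm', 'woman', 'writes')
Vocabulary size: 13

13


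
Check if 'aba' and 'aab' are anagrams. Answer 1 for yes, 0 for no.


Sort characters of 'aba': 'aab'
Sort characters of 'aab': 'aab'
Sorted forms match -> they ARE anagrams
Result: 1

1


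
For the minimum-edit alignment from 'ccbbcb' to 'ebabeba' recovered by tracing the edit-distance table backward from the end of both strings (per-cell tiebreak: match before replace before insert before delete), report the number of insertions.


Edit distance = 5. Backtracking from cell (6, 7) with preference match > replace > insert > delete,
then listing the resulting alignment 'ccbbcb' -> 'ebabeba' left to right:
  Step 1: replace c->e
  Step 2: replace c->b
  Step 3: replace b->a
  Step 4: keep 'b'
  Step 5: replace c->e
  Step 6: keep 'b'
  Step 7: insert 'a' [insertion #1]
Total insertions: 1

1


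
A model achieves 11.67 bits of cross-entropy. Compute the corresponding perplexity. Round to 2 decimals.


Perplexity formula: PP = 2^H
H = 11.67
PP = 2^11.67
Decompose: 2^11.67 = 2^11 * 2^0.67
2^11 = 2048, 2^0.67 ~ 1.5910730
PP ~ 2048 * 1.5910730 = 3258.5175040
Rounded to 2 decimals: 3258.52

3258.52


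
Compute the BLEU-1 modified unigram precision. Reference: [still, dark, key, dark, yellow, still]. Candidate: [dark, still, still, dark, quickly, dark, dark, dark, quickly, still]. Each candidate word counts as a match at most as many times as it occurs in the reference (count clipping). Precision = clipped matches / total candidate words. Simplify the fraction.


Reference word counts: {'dark': 2, 'key': 1, 'still': 2, 'yellow': 1}
Checking each candidate word (with clipping):
  'dark' -> in reference (ref count 2, used 1/2) -> match (matches: 1)
  'still' -> in reference (ref count 2, used 1/2) -> match (matches: 2)
  'still' -> in reference (ref count 2, used 2/2) -> match (matches: 3)
  'dark' -> in reference (ref count 2, used 2/2) -> match (matches: 4)
  'quickly' -> not in reference -> no match (matches: 4)
  'dark' -> ref count 2 already used up (2/2) -> clipped, no match (matches: 4)
  'dark' -> ref count 2 already used up (2/2) -> clipped, no match (matches: 4)
  'dark' -> ref count 2 already used up (2/2) -> clipped, no match (matches: 4)
  'quickly' -> not in reference -> no match (matches: 4)
  'still' -> ref count 2 already used up (2/2) -> clipped, no match (matches: 4)
Clipped matches: 4, Candidate length: 10
Precision = 4/10 = 2/5

2/5


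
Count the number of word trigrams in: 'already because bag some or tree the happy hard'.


Word trigrams from [9] words:
  Trigram 1: (already because bag)
  Trigram 2: (because bag some)
  Trigram 3: (bag some or)
  Trigram 4: (some or tree)
  Trigram 5: (or tree the)
  Trigram 6: (tree the happy)
  Trigram 7: (the happy hard)
Total word trigrams: 9 - 2 = 7

7


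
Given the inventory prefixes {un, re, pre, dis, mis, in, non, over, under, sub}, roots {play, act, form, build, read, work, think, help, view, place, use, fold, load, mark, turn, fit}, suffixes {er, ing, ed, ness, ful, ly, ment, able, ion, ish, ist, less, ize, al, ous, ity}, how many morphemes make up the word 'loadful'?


Segmenting 'loadful' against the inventory:
  'load' -> root (morpheme 1)
  'ful' -> suffix (morpheme 2)
Total morphemes: 2

2


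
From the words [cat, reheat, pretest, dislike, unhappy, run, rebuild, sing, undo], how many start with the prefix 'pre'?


Checking each word for prefix 'pre':
  'cat' -> no (count: 0)
  'reheat' -> no (count: 0)
  'pretest' -> YES, starts with 'pre' (count: 1)
  'dislike' -> no (count: 1)
  'unhappy' -> no (count: 1)
  'run' -> no (count: 1)
  'rebuild' -> no (count: 1)
  'sing' -> no (count: 1)
  'undo' -> no (count: 1)
Total with prefix 'pre': 1

1


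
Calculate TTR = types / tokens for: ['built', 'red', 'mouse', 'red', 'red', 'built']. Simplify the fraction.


Tokens: 6
Unique types: ('built', 'mouse', 'red') = 3
TTR = 3/6
Simplify: divide both by 3 -> 1/2
TTR = 1/2

1/2


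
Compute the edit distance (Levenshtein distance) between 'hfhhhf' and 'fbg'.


Building DP table for s1='hfhhhf' (len 6) and s2='fbg' (len 3):
       f  b  g
    0  1  2  3
  h 1  1  2  3
  f 2  1  2  3
  h 3  2  2  3
  h 4  3  3  3
  h 5  4  4  4
  f 6  5  5  5
Edit distance = dp[6][3] = 5

5


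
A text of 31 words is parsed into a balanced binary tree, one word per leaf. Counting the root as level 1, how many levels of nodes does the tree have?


In a balanced binary tree with n leaves the deepest leaf is ceil(log2(n)) edges below the root,
so counting node levels inclusive of root and leaves gives ceil(log2(n)) + 1 levels.
log2(31) = 4.9542
ceil(4.9542) = 5
levels = 5 + 1 = 6

6


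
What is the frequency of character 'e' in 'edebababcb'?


Scanning 'edebababcb' for 'e':
  Position 0: 'e' -> MATCH (count: 1)
  Position 2: 'e' -> MATCH (count: 2)
Total occurrences of 'e': 2

2


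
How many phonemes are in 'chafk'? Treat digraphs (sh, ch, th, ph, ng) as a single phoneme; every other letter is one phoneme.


Parsing 'chafk' greedily, digraphs first:
  'ch' -> digraph (1 consonant phoneme) (phonemes so far: 1)
  'a' -> vowel phoneme (phonemes so far: 2)
  'f' -> consonant phoneme (phonemes so far: 3)
  'k' -> consonant phoneme (phonemes so far: 4)
Total phonemes: 4

4


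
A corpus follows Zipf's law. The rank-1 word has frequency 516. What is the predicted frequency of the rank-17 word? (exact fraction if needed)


Zipf's law: freq(rank) = f1 / rank
f1 = 516, rank = 17
freq = 516 / 17
GCD(516, 17) = 1
Simplified: 516/17

516/17


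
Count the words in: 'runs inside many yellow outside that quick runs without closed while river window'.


Counting words by splitting on spaces:
  Word 1: 'runs'
  Word 2: 'inside'
  Word 3: 'many'
  Word 4: 'yellow'
  Word 5: 'outside'
  Word 6: 'that'
  Word 7: 'quick'
  Word 8: 'runs'
  Word 9: 'without'
  Word 10: 'closed'
  Word 11: 'while'
  Word 12: 'river'
  Word 13: 'window'
Total words: 13

13


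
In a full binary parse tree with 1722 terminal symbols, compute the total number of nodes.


Leaf nodes (terminals): 1722
Internal nodes = n - 1 = 1722 - 1 = 1721
Total = leaves + internal = 1722 + 1721 = 3443

3443


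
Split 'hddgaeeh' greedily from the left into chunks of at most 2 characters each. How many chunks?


'hddgaeeh' has 8 characters.
Chunking with max size 2:
  Chunk 1: 'hd' (positions 0-1)
  Chunk 2: 'dg' (positions 2-3)
  Chunk 3: 'ae' (positions 4-5)
  Chunk 4: 'eh' (positions 6-7)
Total chunks: ceil(8 / 2) = 4

4


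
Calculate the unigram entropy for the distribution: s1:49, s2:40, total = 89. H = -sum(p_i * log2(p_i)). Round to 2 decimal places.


Computing entropy H = -sum(p_i * log2(p_i)):
  s1: p = 49/89 = 0.5506, -p*log2(p) = 0.4740
  s2: p = 40/89 = 0.4494, -p*log2(p) = 0.5186
H = sum of terms = 0.9926
Rounded to 2 decimals: 0.99

0.99


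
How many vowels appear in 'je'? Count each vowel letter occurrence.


Scanning each character of 'je':
  Position 1: 'j' -> consonant (running count: 0)
  Position 2: 'e' -> vowel (running count: 1)
Total vowels: 1

1


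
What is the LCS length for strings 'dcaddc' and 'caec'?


DP table for LCS of 'dcaddc' and 'caec':
       c  a  e  c
    0  0  0  0  0
  d 0  0  0  0  0
  c 0  1  1  1  1
  a 0  1  2  2  2
  d 0  1  2  2  2
  d 0  1  2  2  2
  c 0  1  2  2  3
LCS: 'cac'
LCS length = 3

3


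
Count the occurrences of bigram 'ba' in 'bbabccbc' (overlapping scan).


Scanning 'bbabccbc' for bigram 'ba':
  Position 0: 'bb' -> no
  Position 1: 'ba' -> MATCH
  Position 2: 'ab' -> no
  Position 3: 'bc' -> no
  Position 4: 'cc' -> no
  Position 5: 'cb' -> no
  Position 6: 'bc' -> no
Total matches: 1

1


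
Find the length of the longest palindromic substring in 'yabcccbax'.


Scanning 'yabcccbax' for palindromic substrings.
Substring at positions 1-7: 'abcccba'.
Check: reverse('abcccba') = 'abcccba' -> palindrome confirmed.
Neighbouring characters ('y' / 'x') break symmetry, so it cannot extend further.
No longer palindromic substring exists; longest length = 7

7


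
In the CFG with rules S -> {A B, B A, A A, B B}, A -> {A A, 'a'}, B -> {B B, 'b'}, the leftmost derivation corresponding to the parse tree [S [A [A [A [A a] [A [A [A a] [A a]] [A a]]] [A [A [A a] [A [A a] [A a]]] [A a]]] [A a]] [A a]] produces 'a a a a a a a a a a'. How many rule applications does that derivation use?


Every bracketed nonterminal node [X ...] in the tree is produced by exactly one rule application.
Reading the tree off as a leftmost derivation:
  Step 1: S  =>  A A   (applied S -> A A)
  Step 2: A A  =>  A A A   (applied A -> A A)
  Step 3: A A A  =>  A A A A   (applied A -> A A)
  Step 4: A A A A  =>  A A A A A   (applied A -> A A)
  Step 5: A A A A A  =>  a A A A A   (applied A -> a)
  Step 6: a A A A A  =>  a A A A A A   (applied A -> A A)
  Step 7: a A A A A A  =>  a A A A A A A   (applied A -> A A)
  Step 8: a A A A A A A  =>  a a A A A A A   (applied A -> a)
  Step 9: a a A A A A A  =>  a a a A A A A   (applied A -> a)
  Step 10: a a a A A A A  =>  a a a a A A A   (applied A -> a)
  Step 11: a a a a A A A  =>  a a a a A A A A   (applied A -> A A)
  Step 12: a a a a A A A A  =>  a a a a A A A A A   (applied A -> A A)
  Step 13: a a a a A A A A A  =>  a a a a a A A A A   (applied A -> a)
  Step 14: a a a a a A A A A  =>  a a a a a A A A A A   (applied A -> A A)
  Step 15: a a a a a A A A A A  =>  a a a a a a A A A A   (applied A -> a)
  Step 16: a a a a a a A A A A  =>  a a a a a a a A A A   (applied A -> a)
  Step 17: a a a a a a a A A A  =>  a a a a a a a a A A   (applied A -> a)
  Step 18: a a a a a a a a A A  =>  a a a a a a a a a A   (applied A -> a)
  Step 19: a a a a a a a a a A  =>  a a a a a a a a a a   (applied A -> a)
Final yield: a a a a a a a a a a
Total rewrite steps: 19

19


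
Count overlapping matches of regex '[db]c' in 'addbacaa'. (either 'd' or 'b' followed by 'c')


Pattern: [db]c means either 'd' or 'b' followed by 'c'.
Scanning 'addbacaa' position-by-position:
  Pos 0: window 'ad' -> no
  Pos 1: window 'dd' -> no
  Pos 2: window 'db' -> no
  Pos 3: window 'ba' -> no
  Pos 4: window 'ac' -> no
  Pos 5: window 'ca' -> no
  Pos 6: window 'aa' -> no
  Pos 7: window 'a' -> no
Total matches: 0

0


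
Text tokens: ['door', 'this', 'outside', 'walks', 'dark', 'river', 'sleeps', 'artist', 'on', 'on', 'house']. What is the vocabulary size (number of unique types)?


Listing all tokens and tracking unique types:
  Token 1: 'door' -> NEW (unique so far: 1)
  Token 2: 'this' -> NEW (unique so far: 2)
  Token 3: 'outside' -> NEW (unique so far: 3)
  Token 4: 'walks' -> NEW (unique so far: 4)
  Token 5: 'dark' -> NEW (unique so far: 5)
  Token 6: 'river' -> NEW (unique so far: 6)
  Token 7: 'sleeps' -> NEW (unique so far: 7)
  Token 8: 'artist' -> NEW (unique so far: 8)
  Token 9: 'on' -> NEW (unique so far: 9)
  Token 10: 'on' -> duplicate (unique so far: 9)
  Token 11: 'house' -> NEW (unique so far: 10)
Unique types: ('artist', 'dark', 'door', 'house', 'on', 'outside', 'river', 'sleeps', 'this', 'walks')
Vocabulary size: 10

10


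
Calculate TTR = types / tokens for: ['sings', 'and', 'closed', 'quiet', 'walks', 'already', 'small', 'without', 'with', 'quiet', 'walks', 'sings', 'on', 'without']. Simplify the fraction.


Tokens: 14
Unique types: ('already', 'and', 'closed', 'on', 'quiet', 'sings', 'small', 'walks', 'with', 'without') = 10
TTR = 10/14
Simplify: divide both by 2 -> 5/7
TTR = 5/7

5/7


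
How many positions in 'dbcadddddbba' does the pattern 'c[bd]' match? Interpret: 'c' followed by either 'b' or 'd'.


Pattern: c[bd] means 'c' followed by either 'b' or 'd'.
Scanning 'dbcadddddbba' position-by-position:
  Pos 0: window 'db' -> no
  Pos 1: window 'bc' -> no
  Pos 2: window 'ca' -> no
  Pos 3: window 'ad' -> no
  Pos 4: window 'dd' -> no
  Pos 5: window 'dd' -> no
  Pos 6: window 'dd' -> no
  Pos 7: window 'dd' -> no
  Pos 8: window 'db' -> no
  Pos 9: window 'bb' -> no
  Pos 10: window 'ba' -> no
  Pos 11: window 'a' -> no
Total matches: 0

0


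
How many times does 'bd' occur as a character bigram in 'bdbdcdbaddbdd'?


Scanning 'bdbdcdbaddbdd' for bigram 'bd':
  Position 0: 'bd' -> MATCH
  Position 1: 'db' -> no
  Position 2: 'bd' -> MATCH
  Position 3: 'dc' -> no
  Position 4: 'cd' -> no
  Position 5: 'db' -> no
  Position 6: 'ba' -> no
  Position 7: 'ad' -> no
  Position 8: 'dd' -> no
  Position 9: 'db' -> no
  Position 10: 'bd' -> MATCH
  Position 11: 'dd' -> no
Total matches: 3

3


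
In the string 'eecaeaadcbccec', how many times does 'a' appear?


Scanning 'eecaeaadcbccec' for 'a':
  Position 3: 'a' -> MATCH (count: 1)
  Position 5: 'a' -> MATCH (count: 2)
  Position 6: 'a' -> MATCH (count: 3)
Total occurrences of 'a': 3

3


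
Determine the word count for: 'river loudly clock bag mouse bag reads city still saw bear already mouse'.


Counting words by splitting on spaces:
  Word 1: 'river'
  Word 2: 'loudly'
  Word 3: 'clock'
  Word 4: 'bag'
  Word 5: 'mouse'
  Word 6: 'bag'
  Word 7: 'reads'
  Word 8: 'city'
  Word 9: 'still'
  Word 10: 'saw'
  Word 11: 'bear'
  Word 12: 'already'
  Word 13: 'mouse'
Total words: 13

13


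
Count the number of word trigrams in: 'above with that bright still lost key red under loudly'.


Word trigrams from [10] words:
  Trigram 1: (above with that)
  Trigram 2: (with that bright)
  Trigram 3: (that bright still)
  Trigram 4: (bright still lost)
  Trigram 5: (still lost key)
  Trigram 6: (lost key red)
  Trigram 7: (key red under)
  Trigram 8: (red under loudly)
Total word trigrams: 10 - 2 = 8

8


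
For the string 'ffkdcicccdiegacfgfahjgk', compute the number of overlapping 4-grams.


String 'ffkdcicccdiegacfgfahjgk' has length L = 23.
Number of overlapping n-grams = L - n + 1
Substituting: 23 - 4 + 1 = 20

20


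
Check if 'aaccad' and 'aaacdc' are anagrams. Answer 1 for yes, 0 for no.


Sort characters of 'aaccad': 'aaaccd'
Sort characters of 'aaacdc': 'aaaccd'
Sorted forms match -> they ARE anagrams
Result: 1

1


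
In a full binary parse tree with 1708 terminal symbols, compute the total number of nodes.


Leaf nodes (terminals): 1708
Internal nodes = n - 1 = 1708 - 1 = 1707
Total = leaves + internal = 1708 + 1707 = 3415

3415


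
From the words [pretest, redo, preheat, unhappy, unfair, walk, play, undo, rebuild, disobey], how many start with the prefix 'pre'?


Checking each word for prefix 'pre':
  'pretest' -> YES, starts with 'pre' (count: 1)
  'redo' -> no (count: 1)
  'preheat' -> YES, starts with 'pre' (count: 2)
  'unhappy' -> no (count: 2)
  'unfair' -> no (count: 2)
  'walk' -> no (count: 2)
  'play' -> no (count: 2)
  'undo' -> no (count: 2)
  'rebuild' -> no (count: 2)
  'disobey' -> no (count: 2)
Total with prefix 'pre': 2

2


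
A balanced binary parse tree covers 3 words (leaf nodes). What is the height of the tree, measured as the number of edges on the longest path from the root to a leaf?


In a balanced binary tree with n leaves the deepest leaf is ceil(log2(n)) edges below the root.
log2(3) = 1.5850
ceil(1.5850) = 2
height (edges) = 2

2
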